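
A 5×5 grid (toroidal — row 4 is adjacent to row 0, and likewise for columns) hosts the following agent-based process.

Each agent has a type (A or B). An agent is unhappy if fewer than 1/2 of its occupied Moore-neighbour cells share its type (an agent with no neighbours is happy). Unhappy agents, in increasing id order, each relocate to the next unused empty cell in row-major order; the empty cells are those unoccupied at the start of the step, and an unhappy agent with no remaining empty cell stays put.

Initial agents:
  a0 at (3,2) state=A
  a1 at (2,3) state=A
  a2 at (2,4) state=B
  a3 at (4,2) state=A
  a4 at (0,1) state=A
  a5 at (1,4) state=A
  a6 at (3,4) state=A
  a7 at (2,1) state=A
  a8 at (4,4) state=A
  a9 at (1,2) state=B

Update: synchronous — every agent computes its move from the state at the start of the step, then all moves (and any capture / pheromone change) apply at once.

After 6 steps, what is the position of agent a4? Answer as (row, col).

t=1: a0@(3,2):A a1@(2,3):A a2@(0,0):B a3@(4,2):A a4@(0,1):A a5@(1,4):A a6@(3,4):A a7@(2,1):A a8@(4,4):A a9@(0,2):B
t=2: a0@(3,2):A a1@(2,3):A a2@(0,3):B a3@(4,2):A a4@(0,4):A a5@(1,4):A a6@(3,4):A a7@(2,1):A a8@(4,4):A a9@(1,0):B
t=3: a0@(3,2):A a1@(2,3):A a2@(0,0):B a3@(4,2):A a4@(0,4):A a5@(1,4):A a6@(3,4):A a7@(2,1):A a8@(4,4):A a9@(0,1):B
t=4: a0@(3,2):A a1@(2,3):A a2@(0,2):B a3@(4,2):A a4@(0,4):A a5@(1,4):A a6@(3,4):A a7@(2,1):A a8@(4,4):A a9@(0,1):B
t=5: a0@(3,2):A a1@(2,3):A a2@(0,2):B a3@(0,0):A a4@(0,4):A a5@(1,4):A a6@(3,4):A a7@(2,1):A a8@(4,4):A a9@(0,1):B
t=6: (unchanged — steady state)

(0, 4)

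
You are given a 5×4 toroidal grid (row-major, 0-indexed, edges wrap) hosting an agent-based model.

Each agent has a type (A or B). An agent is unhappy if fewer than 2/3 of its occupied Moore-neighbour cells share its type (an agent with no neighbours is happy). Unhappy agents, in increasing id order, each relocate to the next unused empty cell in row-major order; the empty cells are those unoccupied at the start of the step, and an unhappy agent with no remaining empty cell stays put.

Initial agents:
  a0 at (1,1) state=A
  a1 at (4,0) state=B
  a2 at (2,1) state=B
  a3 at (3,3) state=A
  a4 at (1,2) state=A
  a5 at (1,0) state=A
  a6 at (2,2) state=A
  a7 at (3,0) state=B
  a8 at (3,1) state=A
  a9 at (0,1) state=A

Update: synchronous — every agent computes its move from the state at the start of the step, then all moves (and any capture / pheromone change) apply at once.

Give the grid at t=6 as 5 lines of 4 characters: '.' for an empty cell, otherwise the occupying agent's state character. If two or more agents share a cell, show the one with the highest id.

t=1: a0@(1,1):A a1@(0,0):B a2@(0,2):B a3@(0,3):A a4@(1,2):A a5@(1,0):A a6@(2,2):A a7@(1,3):B a8@(2,0):A a9@(0,1):A
t=2: a0@(1,1):A a1@(2,1):B a2@(2,3):B a3@(3,0):A a4@(1,2):A a5@(1,0):A a6@(2,2):A a7@(3,1):B a8@(2,0):A a9@(3,2):A
t=3: a0@(1,1):A a1@(0,0):B a2@(0,1):B a3@(0,2):A a4@(0,3):A a5@(1,3):A a6@(3,3):A a7@(4,0):B a8@(4,1):A a9@(4,2):A
t=4: a0@(1,0):A a1@(1,2):B a2@(2,0):B a3@(0,2):A a4@(2,1):A a5@(1,3):A a6@(2,2):A a7@(2,3):B a8@(3,0):A a9@(4,2):A
t=5: a0@(0,0):A a1@(0,1):B a2@(0,3):B a3@(0,2):A a4@(1,1):A a5@(3,1):A a6@(3,2):A a7@(3,3):B a8@(4,0):A a9@(4,2):A
t=6: a0@(1,0):A a1@(1,2):B a2@(1,3):B a3@(2,0):A a4@(1,1):A a5@(3,1):A a6@(3,2):A a7@(2,1):B a8@(2,2):A a9@(2,3):A

....
AABB
ABAA
.AA.
....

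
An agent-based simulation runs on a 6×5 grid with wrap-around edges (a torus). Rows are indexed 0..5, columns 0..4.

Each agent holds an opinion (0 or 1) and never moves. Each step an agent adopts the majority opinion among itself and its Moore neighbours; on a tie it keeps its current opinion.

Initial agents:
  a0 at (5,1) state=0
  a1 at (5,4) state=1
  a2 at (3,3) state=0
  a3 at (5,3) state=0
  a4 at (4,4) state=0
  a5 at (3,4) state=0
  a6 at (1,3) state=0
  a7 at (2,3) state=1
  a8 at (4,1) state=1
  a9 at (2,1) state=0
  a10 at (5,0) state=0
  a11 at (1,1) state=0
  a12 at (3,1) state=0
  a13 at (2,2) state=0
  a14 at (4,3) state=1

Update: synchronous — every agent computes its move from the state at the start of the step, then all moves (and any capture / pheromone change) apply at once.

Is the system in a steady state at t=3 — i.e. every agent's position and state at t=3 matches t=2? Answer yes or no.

t=1: a0@(5,1):0 a1@(5,4):0 a2@(3,3):0 a3@(5,3):0 a4@(4,4):0 a5@(3,4):0 a6@(1,3):0 a7@(2,3):0 a8@(4,1):0 a9@(2,1):0 a10@(5,0):0 a11@(1,1):0 a12@(3,1):0 a13@(2,2):0 a14@(4,3):0
t=2: (unchanged — steady state)

yes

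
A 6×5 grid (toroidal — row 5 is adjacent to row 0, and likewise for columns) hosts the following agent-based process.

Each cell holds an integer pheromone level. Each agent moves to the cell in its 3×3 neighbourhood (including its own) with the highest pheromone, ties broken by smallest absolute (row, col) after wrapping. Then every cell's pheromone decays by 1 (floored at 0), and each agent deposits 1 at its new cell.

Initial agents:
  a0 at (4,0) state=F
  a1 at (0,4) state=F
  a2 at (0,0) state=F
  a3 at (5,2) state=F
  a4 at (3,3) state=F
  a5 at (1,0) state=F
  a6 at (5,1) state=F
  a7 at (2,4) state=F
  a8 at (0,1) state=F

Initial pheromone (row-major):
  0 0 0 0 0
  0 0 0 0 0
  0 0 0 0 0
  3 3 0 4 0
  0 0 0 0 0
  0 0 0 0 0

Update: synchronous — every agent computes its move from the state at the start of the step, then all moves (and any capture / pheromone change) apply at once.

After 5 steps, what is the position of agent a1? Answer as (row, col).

t=1: a0@(3,0) a1@(0,0) a2@(0,0) a3@(0,1) a4@(3,3) a5@(0,0) a6@(0,0) a7@(3,3) a8@(0,0) | pheromone: 5 1 0 0 0 / 0 0 0 0 0 / 0 0 0 0 0 / 3 2 0 5 0 / 0 0 0 0 0 / 0 0 0 0 0
t=2: a0@(3,0) a1@(0,0) a2@(0,0) a3@(0,0) a4@(3,3) a5@(0,0) a6@(0,0) a7@(3,3) a8@(0,0) | pheromone: 10 0 0 0 0 / 0 0 0 0 0 / 0 0 0 0 0 / 3 1 0 6 0 / 0 0 0 0 0 / 0 0 0 0 0
t=3: a0@(3,0) a1@(0,0) a2@(0,0) a3@(0,0) a4@(3,3) a5@(0,0) a6@(0,0) a7@(3,3) a8@(0,0) | pheromone: 15 0 0 0 0 / 0 0 0 0 0 / 0 0 0 0 0 / 3 0 0 7 0 / 0 0 0 0 0 / 0 0 0 0 0
t=4: a0@(3,0) a1@(0,0) a2@(0,0) a3@(0,0) a4@(3,3) a5@(0,0) a6@(0,0) a7@(3,3) a8@(0,0) | pheromone: 20 0 0 0 0 / 0 0 0 0 0 / 0 0 0 0 0 / 3 0 0 8 0 / 0 0 0 0 0 / 0 0 0 0 0
t=5: a0@(3,0) a1@(0,0) a2@(0,0) a3@(0,0) a4@(3,3) a5@(0,0) a6@(0,0) a7@(3,3) a8@(0,0) | pheromone: 25 0 0 0 0 / 0 0 0 0 0 / 0 0 0 0 0 / 3 0 0 9 0 / 0 0 0 0 0 / 0 0 0 0 0

(0, 0)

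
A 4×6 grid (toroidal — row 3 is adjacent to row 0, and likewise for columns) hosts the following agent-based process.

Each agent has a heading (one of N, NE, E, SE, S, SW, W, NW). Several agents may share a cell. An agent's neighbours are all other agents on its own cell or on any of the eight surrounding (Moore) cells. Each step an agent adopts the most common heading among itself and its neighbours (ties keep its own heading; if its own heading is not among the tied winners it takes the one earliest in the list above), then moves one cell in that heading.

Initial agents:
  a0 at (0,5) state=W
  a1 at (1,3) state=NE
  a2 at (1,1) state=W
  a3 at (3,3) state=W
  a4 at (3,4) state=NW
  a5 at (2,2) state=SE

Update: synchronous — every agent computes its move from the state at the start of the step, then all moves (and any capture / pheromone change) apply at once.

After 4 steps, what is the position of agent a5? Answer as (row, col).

(2, 4)

t=1: a0@(0,4):W a1@(0,4):NE a2@(1,0):W a3@(3,2):W a4@(3,3):W a5@(2,1):W
t=2: a0@(0,3):W a1@(0,3):W a2@(1,5):W a3@(3,1):W a4@(3,2):W a5@(2,0):W
t=3: a0@(0,2):W a1@(0,2):W a2@(1,4):W a3@(3,0):W a4@(3,1):W a5@(2,5):W
t=4: a0@(0,1):W a1@(0,1):W a2@(1,3):W a3@(3,5):W a4@(3,0):W a5@(2,4):W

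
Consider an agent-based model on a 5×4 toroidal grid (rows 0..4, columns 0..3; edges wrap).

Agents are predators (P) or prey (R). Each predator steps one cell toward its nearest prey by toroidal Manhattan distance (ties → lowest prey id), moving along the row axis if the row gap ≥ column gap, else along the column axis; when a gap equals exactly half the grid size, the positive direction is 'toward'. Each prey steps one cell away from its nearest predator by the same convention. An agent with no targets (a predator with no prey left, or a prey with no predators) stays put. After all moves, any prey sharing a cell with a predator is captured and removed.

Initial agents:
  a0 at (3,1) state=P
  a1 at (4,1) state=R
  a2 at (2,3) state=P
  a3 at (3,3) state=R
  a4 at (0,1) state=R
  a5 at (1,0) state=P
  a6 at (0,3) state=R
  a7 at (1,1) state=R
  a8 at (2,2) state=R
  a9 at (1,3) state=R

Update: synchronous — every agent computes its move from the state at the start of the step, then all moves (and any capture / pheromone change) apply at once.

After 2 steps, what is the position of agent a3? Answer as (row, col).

t=1: a0@(4,1):P a1@(0,1):R a2@(3,3):P a3@(4,3):R a5@(1,1):P a6@(4,3):R a7@(1,2):R a8@(2,1):R a9@(0,3):R
t=2: a0@(0,1):P a1@(1,1):R a2@(4,3):P a3@(0,3):R a5@(0,1):P a6@(0,3):R a7@(1,3):R a8@(3,1):R a9@(1,3):R

(0, 3)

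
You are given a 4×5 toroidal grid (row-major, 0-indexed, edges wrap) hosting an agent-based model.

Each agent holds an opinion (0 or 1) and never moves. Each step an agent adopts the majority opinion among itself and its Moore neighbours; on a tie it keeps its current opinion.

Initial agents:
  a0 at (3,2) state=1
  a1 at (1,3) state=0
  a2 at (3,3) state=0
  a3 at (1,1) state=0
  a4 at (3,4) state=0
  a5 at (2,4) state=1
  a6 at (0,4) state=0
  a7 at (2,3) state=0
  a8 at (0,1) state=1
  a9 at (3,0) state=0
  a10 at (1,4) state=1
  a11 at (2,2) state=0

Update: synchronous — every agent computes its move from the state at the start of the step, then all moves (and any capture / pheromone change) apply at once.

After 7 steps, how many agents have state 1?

t=1: a0@(3,2):0 a1@(1,3):0 a2@(3,3):0 a3@(1,1):0 a4@(3,4):0 a5@(2,4):0 a6@(0,4):0 a7@(2,3):0 a8@(0,1):1 a9@(3,0):0 a10@(1,4):0 a11@(2,2):0
t=2: a0@(3,2):0 a1@(1,3):0 a2@(3,3):0 a3@(1,1):0 a4@(3,4):0 a5@(2,4):0 a6@(0,4):0 a7@(2,3):0 a8@(0,1):0 a9@(3,0):0 a10@(1,4):0 a11@(2,2):0
t=3: (unchanged — steady state)

0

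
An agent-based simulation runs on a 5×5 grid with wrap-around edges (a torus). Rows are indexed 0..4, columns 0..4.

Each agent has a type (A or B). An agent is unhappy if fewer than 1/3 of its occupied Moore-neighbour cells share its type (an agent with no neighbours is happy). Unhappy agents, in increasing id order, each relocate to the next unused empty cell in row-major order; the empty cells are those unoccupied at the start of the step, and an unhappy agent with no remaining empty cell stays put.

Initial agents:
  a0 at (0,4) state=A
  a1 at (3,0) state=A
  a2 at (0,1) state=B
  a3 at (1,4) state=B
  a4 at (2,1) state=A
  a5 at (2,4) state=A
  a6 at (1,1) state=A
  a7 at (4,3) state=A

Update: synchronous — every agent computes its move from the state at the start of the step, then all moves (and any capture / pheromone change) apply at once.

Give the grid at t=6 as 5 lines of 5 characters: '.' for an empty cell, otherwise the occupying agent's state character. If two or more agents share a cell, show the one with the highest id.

.B.BA
.A...
.A..A
A....
...A.

t=1: a0@(0,4):A a1@(3,0):A a2@(0,0):B a3@(0,2):B a4@(2,1):A a5@(2,4):A a6@(1,1):A a7@(4,3):A
t=2: a0@(0,4):A a1@(3,0):A a2@(0,1):B a3@(0,3):B a4@(2,1):A a5@(2,4):A a6@(1,1):A a7@(4,3):A
t=3: a0@(0,4):A a1@(3,0):A a2@(0,0):B a3@(0,2):B a4@(2,1):A a5@(2,4):A a6@(1,1):A a7@(4,3):A
t=4: a0@(0,4):A a1@(3,0):A a2@(0,1):B a3@(0,3):B a4@(2,1):A a5@(2,4):A a6@(1,1):A a7@(4,3):A
t=5: a0@(0,4):A a1@(3,0):A a2@(0,0):B a3@(0,2):B a4@(2,1):A a5@(2,4):A a6@(1,1):A a7@(4,3):A
t=6: a0@(0,4):A a1@(3,0):A a2@(0,1):B a3@(0,3):B a4@(2,1):A a5@(2,4):A a6@(1,1):A a7@(4,3):A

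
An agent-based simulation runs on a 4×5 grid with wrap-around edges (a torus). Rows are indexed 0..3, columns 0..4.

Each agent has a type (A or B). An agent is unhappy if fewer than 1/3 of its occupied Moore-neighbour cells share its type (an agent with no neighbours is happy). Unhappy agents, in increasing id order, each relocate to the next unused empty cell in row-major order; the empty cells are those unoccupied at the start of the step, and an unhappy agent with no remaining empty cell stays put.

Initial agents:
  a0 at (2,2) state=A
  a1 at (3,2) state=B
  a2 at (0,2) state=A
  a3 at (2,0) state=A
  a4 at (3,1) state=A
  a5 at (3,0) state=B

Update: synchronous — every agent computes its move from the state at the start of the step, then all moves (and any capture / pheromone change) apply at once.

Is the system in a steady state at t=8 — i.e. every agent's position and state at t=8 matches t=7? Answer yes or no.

yes

t=1: a0@(2,2):A a1@(0,0):B a2@(0,2):A a3@(2,0):A a4@(3,1):A a5@(0,1):B
t=2: (unchanged — steady state)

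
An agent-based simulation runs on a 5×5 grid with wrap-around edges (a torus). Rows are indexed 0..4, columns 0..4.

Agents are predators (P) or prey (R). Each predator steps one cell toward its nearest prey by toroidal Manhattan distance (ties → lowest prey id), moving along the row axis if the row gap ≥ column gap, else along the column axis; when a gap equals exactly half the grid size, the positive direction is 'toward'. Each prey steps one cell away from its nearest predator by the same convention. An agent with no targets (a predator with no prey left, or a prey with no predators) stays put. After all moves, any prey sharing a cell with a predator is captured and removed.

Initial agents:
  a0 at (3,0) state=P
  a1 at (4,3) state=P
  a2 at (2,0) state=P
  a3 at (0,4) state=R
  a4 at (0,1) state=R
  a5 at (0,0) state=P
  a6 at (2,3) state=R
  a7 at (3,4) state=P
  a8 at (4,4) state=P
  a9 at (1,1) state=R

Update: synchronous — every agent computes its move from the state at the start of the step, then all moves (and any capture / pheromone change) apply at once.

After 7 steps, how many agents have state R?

t=1: a0@(4,0):P a1@(0,3):P a2@(2,4):P a4@(0,2):R a5@(0,4):P a6@(1,3):R a7@(4,4):P a8@(0,4):P a9@(0,1):R
t=2: a0@(0,0):P a1@(0,2):P a2@(1,4):P a4@(0,1):R a5@(0,3):P a6@(2,3):R a7@(4,3):P a8@(0,3):P a9@(1,1):R
t=3: a0@(0,1):P a1@(0,1):P a2@(2,4):P a5@(0,2):P a7@(3,3):P a8@(0,2):P a9@(2,1):R
t=4: a0@(1,1):P a1@(1,1):P a2@(2,0):P a5@(1,2):P a7@(3,2):P a8@(1,2):P a9@(3,1):R
t=5: a0@(2,1):P a1@(2,1):P a2@(3,0):P a5@(2,2):P a7@(3,1):P a8@(2,2):P
t=6: (unchanged — steady state)

0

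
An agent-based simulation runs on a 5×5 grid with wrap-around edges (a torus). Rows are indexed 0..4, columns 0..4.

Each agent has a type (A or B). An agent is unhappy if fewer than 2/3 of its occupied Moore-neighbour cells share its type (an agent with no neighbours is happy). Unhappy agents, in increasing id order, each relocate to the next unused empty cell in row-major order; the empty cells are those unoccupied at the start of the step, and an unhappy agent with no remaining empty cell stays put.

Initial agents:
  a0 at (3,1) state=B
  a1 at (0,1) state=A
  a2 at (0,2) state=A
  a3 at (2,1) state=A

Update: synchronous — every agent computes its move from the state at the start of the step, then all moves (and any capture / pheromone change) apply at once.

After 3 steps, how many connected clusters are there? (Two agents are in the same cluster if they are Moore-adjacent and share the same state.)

t=1: a0@(0,0):B a1@(0,1):A a2@(0,2):A a3@(0,3):A
t=2: a0@(0,4):B a1@(1,0):A a2@(0,2):A a3@(0,3):A
t=3: a0@(0,0):B a1@(0,1):A a2@(0,2):A a3@(1,1):A

2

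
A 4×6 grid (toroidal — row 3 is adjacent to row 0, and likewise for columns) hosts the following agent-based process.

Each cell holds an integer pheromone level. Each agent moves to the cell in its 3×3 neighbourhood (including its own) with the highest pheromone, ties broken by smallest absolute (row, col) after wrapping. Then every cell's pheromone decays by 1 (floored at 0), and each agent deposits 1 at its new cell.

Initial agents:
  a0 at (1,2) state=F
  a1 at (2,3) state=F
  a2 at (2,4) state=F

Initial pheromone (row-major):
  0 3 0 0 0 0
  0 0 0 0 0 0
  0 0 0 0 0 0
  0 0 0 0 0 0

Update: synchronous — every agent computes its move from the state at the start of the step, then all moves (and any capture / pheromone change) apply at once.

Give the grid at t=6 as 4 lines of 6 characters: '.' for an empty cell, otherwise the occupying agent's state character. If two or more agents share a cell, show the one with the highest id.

.F....
......
......
......

t=1: a0@(0,1) a1@(1,2) a2@(1,3) | pheromone: 0 3 0 0 0 0 / 0 0 1 1 0 0 / 0 0 0 0 0 0 / 0 0 0 0 0 0
t=2: a0@(0,1) a1@(0,1) a2@(1,2) | pheromone: 0 4 0 0 0 0 / 0 0 1 0 0 0 / 0 0 0 0 0 0 / 0 0 0 0 0 0
t=3: a0@(0,1) a1@(0,1) a2@(0,1) | pheromone: 0 6 0 0 0 0 / 0 0 0 0 0 0 / 0 0 0 0 0 0 / 0 0 0 0 0 0
t=4: a0@(0,1) a1@(0,1) a2@(0,1) | pheromone: 0 8 0 0 0 0 / 0 0 0 0 0 0 / 0 0 0 0 0 0 / 0 0 0 0 0 0
t=5: a0@(0,1) a1@(0,1) a2@(0,1) | pheromone: 0 10 0 0 0 0 / 0 0 0 0 0 0 / 0 0 0 0 0 0 / 0 0 0 0 0 0
t=6: a0@(0,1) a1@(0,1) a2@(0,1) | pheromone: 0 12 0 0 0 0 / 0 0 0 0 0 0 / 0 0 0 0 0 0 / 0 0 0 0 0 0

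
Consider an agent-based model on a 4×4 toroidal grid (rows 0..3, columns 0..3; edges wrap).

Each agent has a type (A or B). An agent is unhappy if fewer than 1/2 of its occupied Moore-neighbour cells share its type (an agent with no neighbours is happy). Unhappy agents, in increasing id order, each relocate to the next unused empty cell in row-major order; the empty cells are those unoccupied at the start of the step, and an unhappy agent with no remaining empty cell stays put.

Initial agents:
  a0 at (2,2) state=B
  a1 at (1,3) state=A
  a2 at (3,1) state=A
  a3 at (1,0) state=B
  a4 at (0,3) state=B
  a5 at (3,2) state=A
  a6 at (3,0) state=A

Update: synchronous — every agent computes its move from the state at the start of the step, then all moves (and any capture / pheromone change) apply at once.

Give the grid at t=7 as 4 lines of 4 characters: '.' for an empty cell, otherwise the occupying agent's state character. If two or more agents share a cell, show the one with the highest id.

.A.B
..BB
A...
AA..

t=1: a0@(0,0):B a1@(0,1):A a2@(3,1):A a3@(1,0):B a4@(0,2):B a5@(1,1):A a6@(3,0):A
t=2: a0@(0,3):B a1@(0,1):A a2@(3,1):A a3@(1,2):B a4@(1,3):B a5@(2,0):A a6@(3,0):A
t=3: (unchanged — steady state)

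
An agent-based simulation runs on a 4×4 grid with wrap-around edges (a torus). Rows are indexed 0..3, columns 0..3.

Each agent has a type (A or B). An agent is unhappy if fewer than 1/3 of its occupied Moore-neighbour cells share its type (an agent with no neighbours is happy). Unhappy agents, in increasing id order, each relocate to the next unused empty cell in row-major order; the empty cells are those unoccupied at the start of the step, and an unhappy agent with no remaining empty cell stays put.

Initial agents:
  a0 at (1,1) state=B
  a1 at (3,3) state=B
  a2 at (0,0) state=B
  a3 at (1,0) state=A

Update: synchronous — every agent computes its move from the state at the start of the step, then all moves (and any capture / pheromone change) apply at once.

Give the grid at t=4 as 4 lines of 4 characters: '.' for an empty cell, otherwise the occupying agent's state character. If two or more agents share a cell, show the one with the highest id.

t=1: a0@(1,1):B a1@(3,3):B a2@(0,0):B a3@(0,1):A
t=2: a0@(1,1):B a1@(3,3):B a2@(0,0):B a3@(0,2):A
t=3: a0@(1,1):B a1@(3,3):B a2@(0,0):B a3@(0,1):A
t=4: a0@(1,1):B a1@(3,3):B a2@(0,0):B a3@(0,2):A

B.A.
.B..
....
...B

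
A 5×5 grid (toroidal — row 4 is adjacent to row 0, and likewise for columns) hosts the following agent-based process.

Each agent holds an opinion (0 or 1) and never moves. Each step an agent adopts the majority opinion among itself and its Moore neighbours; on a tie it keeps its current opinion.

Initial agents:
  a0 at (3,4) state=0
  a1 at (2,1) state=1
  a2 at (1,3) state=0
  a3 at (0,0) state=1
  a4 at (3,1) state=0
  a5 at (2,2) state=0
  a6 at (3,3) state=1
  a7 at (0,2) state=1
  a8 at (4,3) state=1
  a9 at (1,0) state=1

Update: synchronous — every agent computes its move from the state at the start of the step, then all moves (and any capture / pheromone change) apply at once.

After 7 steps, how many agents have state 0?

3

t=1: a0@(3,4):1 a1@(2,1):1 a2@(1,3):0 a3@(0,0):1 a4@(3,1):0 a5@(2,2):0 a6@(3,3):1 a7@(0,2):1 a8@(4,3):1 a9@(1,0):1
t=2: (unchanged — steady state)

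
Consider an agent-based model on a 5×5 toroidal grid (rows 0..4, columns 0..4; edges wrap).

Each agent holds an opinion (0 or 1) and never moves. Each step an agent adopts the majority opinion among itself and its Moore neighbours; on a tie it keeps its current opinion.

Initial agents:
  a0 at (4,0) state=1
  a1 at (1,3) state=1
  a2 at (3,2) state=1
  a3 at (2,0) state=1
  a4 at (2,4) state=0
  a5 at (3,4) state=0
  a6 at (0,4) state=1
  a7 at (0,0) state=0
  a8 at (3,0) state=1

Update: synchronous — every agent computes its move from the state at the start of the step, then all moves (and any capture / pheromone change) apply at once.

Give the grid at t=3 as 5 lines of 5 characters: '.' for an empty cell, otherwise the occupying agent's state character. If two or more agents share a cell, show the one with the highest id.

t=1: a0@(4,0):1 a1@(1,3):1 a2@(3,2):1 a3@(2,0):1 a4@(2,4):1 a5@(3,4):1 a6@(0,4):1 a7@(0,0):1 a8@(3,0):1
t=2: (unchanged — steady state)

1...1
...1.
1...1
1.1.1
1....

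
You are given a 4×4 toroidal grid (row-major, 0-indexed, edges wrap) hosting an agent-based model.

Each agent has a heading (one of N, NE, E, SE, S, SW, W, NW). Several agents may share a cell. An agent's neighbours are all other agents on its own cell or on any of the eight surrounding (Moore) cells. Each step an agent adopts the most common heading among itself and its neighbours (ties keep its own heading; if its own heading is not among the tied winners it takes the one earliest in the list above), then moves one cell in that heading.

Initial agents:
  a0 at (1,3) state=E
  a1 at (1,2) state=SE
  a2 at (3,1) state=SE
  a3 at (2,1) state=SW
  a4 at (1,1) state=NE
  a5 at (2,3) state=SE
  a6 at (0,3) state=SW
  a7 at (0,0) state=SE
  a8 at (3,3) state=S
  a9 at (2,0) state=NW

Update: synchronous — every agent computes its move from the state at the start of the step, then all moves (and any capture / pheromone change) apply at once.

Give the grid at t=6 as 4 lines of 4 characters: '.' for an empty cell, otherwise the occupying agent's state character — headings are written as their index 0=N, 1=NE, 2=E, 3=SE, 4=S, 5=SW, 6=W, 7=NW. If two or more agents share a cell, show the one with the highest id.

t=1: a0@(2,0):SE a1@(2,3):SE a2@(0,2):SE a3@(3,2):SE a4@(2,2):SE a5@(3,0):SE a6@(1,0):SE a7@(1,1):SE a8@(0,0):SE a9@(3,1):SE
t=2: a0@(3,1):SE a1@(3,0):SE a2@(1,3):SE a3@(0,3):SE a4@(3,3):SE a5@(0,1):SE a6@(2,1):SE a7@(2,2):SE a8@(1,1):SE a9@(0,2):SE
t=3: a0@(0,2):SE a1@(0,1):SE a2@(2,0):SE a3@(1,0):SE a4@(0,0):SE a5@(1,2):SE a6@(3,2):SE a7@(3,3):SE a8@(2,2):SE a9@(1,3):SE
t=4: a0@(1,3):SE a1@(1,2):SE a2@(3,1):SE a3@(2,1):SE a4@(1,1):SE a5@(2,3):SE a6@(0,3):SE a7@(0,0):SE a8@(3,3):SE a9@(2,0):SE
t=5: a0@(2,0):SE a1@(2,3):SE a2@(0,2):SE a3@(3,2):SE a4@(2,2):SE a5@(3,0):SE a6@(1,0):SE a7@(1,1):SE a8@(0,0):SE a9@(3,1):SE
t=6: a0@(3,1):SE a1@(3,0):SE a2@(1,3):SE a3@(0,3):SE a4@(3,3):SE a5@(0,1):SE a6@(2,1):SE a7@(2,2):SE a8@(1,1):SE a9@(0,2):SE

.333
.3.3
.33.
33.3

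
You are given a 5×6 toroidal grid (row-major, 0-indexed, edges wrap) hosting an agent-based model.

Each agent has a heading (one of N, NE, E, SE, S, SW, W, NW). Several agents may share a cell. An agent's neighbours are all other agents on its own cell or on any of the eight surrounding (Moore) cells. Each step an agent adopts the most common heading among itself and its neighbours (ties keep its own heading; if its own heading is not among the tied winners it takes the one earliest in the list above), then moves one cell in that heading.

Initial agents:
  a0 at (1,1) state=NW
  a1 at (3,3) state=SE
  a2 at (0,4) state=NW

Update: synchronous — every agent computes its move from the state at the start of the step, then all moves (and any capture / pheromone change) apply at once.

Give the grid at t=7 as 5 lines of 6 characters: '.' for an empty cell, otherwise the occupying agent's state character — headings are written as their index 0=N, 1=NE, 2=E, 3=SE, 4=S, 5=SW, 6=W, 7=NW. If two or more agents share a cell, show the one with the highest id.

....3.
......
......
...7..
7.....

t=1: a0@(0,0):NW a1@(4,4):SE a2@(4,3):NW
t=2: a0@(4,5):NW a1@(0,5):SE a2@(3,2):NW
t=3: a0@(3,4):NW a1@(1,0):SE a2@(2,1):NW
t=4: a0@(2,3):NW a1@(2,1):SE a2@(1,0):NW
t=5: a0@(1,2):NW a1@(3,2):SE a2@(0,5):NW
t=6: a0@(0,1):NW a1@(4,3):SE a2@(4,4):NW
t=7: a0@(4,0):NW a1@(0,4):SE a2@(3,3):NW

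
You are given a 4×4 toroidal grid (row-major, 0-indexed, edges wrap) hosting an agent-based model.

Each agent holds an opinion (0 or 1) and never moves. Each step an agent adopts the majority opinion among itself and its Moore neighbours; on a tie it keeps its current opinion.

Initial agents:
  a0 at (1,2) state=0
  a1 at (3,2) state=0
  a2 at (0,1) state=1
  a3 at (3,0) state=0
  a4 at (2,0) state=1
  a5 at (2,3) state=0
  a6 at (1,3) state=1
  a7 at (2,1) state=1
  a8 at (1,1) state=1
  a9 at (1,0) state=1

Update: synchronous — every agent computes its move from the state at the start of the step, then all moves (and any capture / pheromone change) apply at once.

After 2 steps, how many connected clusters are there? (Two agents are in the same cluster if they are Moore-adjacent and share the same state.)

2

t=1: a0@(1,2):1 a1@(3,2):0 a2@(0,1):1 a3@(3,0):1 a4@(2,0):1 a5@(2,3):0 a6@(1,3):1 a7@(2,1):1 a8@(1,1):1 a9@(1,0):1
t=2: a0@(1,2):1 a1@(3,2):0 a2@(0,1):1 a3@(3,0):1 a4@(2,0):1 a5@(2,3):1 a6@(1,3):1 a7@(2,1):1 a8@(1,1):1 a9@(1,0):1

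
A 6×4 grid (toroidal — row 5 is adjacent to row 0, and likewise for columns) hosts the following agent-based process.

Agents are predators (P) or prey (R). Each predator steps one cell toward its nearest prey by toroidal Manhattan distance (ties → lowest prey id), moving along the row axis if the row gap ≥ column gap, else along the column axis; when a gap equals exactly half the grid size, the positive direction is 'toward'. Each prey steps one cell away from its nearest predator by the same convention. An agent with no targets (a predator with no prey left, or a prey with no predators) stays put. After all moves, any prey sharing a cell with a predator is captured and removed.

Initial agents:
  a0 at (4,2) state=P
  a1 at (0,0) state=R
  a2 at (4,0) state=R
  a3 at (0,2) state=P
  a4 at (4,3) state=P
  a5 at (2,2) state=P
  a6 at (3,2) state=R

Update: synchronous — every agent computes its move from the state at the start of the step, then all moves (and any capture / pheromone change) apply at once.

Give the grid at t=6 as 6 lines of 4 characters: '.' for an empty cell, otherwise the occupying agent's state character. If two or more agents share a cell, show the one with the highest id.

t=1: a0@(3,2):P a2@(4,1):R a3@(0,3):P a4@(4,0):P a5@(3,2):P a6@(2,2):R
t=2: a0@(2,2):P a2@(4,2):R a3@(1,3):P a4@(4,1):P a5@(2,2):P a6@(1,2):R
t=3: a0@(1,2):P a2@(4,3):R a3@(1,2):P a4@(4,2):P a5@(1,2):P a6@(0,2):R
t=4: a0@(0,2):P a2@(4,0):R a3@(0,2):P a4@(4,3):P a5@(0,2):P a6@(5,2):R
t=5: a0@(5,2):P a2@(4,1):R a3@(5,2):P a4@(4,0):P a5@(5,2):P a6@(4,2):R
t=6: a0@(4,2):P a3@(4,2):P a4@(4,1):P a5@(4,2):P a6@(3,2):R

....
....
....
..R.
.PP.
....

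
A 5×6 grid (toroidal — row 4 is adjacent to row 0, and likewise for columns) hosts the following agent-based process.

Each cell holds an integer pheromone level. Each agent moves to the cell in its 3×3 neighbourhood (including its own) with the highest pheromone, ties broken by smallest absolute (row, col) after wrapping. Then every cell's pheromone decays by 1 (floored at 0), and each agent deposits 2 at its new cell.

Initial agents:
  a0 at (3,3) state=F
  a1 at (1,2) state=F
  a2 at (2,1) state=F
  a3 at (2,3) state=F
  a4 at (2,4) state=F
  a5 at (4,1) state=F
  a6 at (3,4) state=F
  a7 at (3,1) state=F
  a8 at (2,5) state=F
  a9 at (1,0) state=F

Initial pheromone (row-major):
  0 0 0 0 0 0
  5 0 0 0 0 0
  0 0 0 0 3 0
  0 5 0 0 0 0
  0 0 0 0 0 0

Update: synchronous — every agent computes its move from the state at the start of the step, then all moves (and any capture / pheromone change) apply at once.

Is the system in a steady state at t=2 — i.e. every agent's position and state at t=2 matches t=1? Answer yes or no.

no

t=1: a0@(2,4) a1@(0,1) a2@(1,0) a3@(2,4) a4@(2,4) a5@(3,1) a6@(2,4) a7@(3,1) a8@(1,0) a9@(1,0) | pheromone: 0 2 0 0 0 0 / 10 0 0 0 0 0 / 0 0 0 0 10 0 / 0 8 0 0 0 0 / 0 0 0 0 0 0
t=2: a0@(2,4) a1@(1,0) a2@(1,0) a3@(2,4) a4@(2,4) a5@(3,1) a6@(2,4) a7@(3,1) a8@(1,0) a9@(1,0) | pheromone: 0 1 0 0 0 0 / 17 0 0 0 0 0 / 0 0 0 0 17 0 / 0 11 0 0 0 0 / 0 0 0 0 0 0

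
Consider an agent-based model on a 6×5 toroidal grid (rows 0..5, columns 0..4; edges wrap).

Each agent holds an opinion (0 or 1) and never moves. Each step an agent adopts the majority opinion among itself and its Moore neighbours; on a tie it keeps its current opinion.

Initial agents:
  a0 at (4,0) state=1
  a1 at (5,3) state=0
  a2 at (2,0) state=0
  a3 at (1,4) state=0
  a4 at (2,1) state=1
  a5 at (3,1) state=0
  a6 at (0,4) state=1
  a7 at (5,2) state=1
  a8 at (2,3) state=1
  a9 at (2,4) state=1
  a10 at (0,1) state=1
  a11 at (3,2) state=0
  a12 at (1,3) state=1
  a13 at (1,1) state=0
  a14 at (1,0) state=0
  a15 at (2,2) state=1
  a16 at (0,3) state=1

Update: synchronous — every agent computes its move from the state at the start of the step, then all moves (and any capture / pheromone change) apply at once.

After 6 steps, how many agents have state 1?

12

t=1: a0@(4,0):1 a1@(5,3):1 a2@(2,0):0 a3@(1,4):1 a4@(2,1):0 a5@(3,1):0 a6@(0,4):1 a7@(5,2):1 a8@(2,3):1 a9@(2,4):1 a10@(0,1):1 a11@(3,2):1 a12@(1,3):1 a13@(1,1):0 a14@(1,0):0 a15@(2,2):1 a16@(0,3):1
t=2: (unchanged — steady state)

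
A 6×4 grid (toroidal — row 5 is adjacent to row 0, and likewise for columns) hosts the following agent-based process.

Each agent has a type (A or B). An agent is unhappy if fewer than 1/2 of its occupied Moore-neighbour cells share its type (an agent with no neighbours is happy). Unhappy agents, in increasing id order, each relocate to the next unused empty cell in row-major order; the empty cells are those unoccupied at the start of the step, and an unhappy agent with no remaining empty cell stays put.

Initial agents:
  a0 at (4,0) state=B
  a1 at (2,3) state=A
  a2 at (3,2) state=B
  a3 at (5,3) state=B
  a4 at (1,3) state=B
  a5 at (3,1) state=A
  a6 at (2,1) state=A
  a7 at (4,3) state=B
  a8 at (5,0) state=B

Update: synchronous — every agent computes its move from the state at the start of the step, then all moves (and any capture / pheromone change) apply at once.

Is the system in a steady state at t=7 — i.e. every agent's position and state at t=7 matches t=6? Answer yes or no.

t=1: a0@(4,0):B a1@(0,0):A a2@(0,1):B a3@(5,3):B a4@(0,2):B a5@(0,3):A a6@(2,1):A a7@(4,3):B a8@(5,0):B
t=2: a0@(4,0):B a1@(1,0):A a2@(0,1):B a3@(5,3):B a4@(0,2):B a5@(1,1):A a6@(2,1):A a7@(4,3):B a8@(5,0):B
t=3: (unchanged — steady state)

yes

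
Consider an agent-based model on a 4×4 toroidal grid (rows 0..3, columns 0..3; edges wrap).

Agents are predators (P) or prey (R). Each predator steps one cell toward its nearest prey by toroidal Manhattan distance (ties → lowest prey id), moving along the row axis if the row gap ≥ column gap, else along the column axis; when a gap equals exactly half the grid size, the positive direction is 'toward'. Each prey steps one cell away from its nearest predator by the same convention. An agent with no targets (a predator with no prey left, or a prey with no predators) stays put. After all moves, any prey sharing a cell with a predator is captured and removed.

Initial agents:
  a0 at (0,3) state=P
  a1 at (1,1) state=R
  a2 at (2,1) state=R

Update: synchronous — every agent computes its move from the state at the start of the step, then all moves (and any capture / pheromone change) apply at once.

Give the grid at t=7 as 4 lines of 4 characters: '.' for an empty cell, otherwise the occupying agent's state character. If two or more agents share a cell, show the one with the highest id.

t=1: a0@(0,0):P a1@(1,0):R a2@(1,1):R
t=2: a0@(1,0):P a1@(2,0):R a2@(2,1):R
t=3: a0@(2,0):P a1@(3,0):R a2@(3,1):R
t=4: a0@(3,0):P a1@(0,0):R a2@(0,1):R
t=5: a0@(0,0):P a1@(1,0):R a2@(1,1):R
t=6: a0@(1,0):P a1@(2,0):R a2@(2,1):R
t=7: a0@(2,0):P a1@(3,0):R a2@(3,1):R

....
....
P...
RR..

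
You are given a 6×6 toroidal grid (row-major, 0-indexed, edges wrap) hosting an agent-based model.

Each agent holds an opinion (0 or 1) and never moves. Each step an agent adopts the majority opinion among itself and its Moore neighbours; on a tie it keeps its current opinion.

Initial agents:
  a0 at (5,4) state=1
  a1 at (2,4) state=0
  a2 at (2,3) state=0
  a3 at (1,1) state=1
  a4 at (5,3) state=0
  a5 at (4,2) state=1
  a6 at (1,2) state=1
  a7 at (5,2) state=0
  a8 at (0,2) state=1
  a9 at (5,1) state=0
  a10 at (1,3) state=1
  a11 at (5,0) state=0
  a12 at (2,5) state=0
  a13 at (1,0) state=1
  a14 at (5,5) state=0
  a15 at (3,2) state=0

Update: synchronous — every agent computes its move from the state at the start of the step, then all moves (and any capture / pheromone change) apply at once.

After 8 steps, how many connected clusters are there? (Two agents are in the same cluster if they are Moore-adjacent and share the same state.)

t=1: a0@(5,4):0 a1@(2,4):0 a2@(2,3):0 a3@(1,1):1 a4@(5,3):1 a5@(4,2):0 a6@(1,2):1 a7@(5,2):0 a8@(0,2):1 a9@(5,1):0 a10@(1,3):1 a11@(5,0):0 a12@(2,5):0 a13@(1,0):1 a14@(5,5):0 a15@(3,2):0
t=2: a0@(5,4):0 a1@(2,4):0 a2@(2,3):0 a3@(1,1):1 a4@(5,3):0 a5@(4,2):0 a6@(1,2):1 a7@(5,2):0 a8@(0,2):1 a9@(5,1):0 a10@(1,3):1 a11@(5,0):0 a12@(2,5):0 a13@(1,0):1 a14@(5,5):0 a15@(3,2):0
t=3: (unchanged — steady state)

2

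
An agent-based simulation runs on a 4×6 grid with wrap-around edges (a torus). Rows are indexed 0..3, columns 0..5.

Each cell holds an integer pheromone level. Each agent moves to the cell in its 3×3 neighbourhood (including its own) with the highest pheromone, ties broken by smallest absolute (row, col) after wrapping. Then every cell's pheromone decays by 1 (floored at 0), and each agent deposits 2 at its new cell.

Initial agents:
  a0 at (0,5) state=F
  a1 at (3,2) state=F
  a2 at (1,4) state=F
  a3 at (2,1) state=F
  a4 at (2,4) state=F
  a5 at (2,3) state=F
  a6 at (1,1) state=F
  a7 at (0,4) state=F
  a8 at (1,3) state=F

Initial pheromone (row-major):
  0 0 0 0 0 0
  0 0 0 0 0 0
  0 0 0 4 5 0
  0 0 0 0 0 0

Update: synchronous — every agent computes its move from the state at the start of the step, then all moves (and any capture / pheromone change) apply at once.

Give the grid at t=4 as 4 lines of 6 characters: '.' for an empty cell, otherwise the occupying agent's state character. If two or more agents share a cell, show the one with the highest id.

F..F..
......
....F.
......

t=1: a0@(0,0) a1@(2,3) a2@(2,4) a3@(1,0) a4@(2,4) a5@(2,4) a6@(0,0) a7@(0,3) a8@(2,4) | pheromone: 4 0 0 2 0 0 / 2 0 0 0 0 0 / 0 0 0 5 12 0 / 0 0 0 0 0 0
t=2: a0@(0,0) a1@(2,4) a2@(2,4) a3@(0,0) a4@(2,4) a5@(2,4) a6@(0,0) a7@(0,3) a8@(2,4) | pheromone: 9 0 0 3 0 0 / 1 0 0 0 0 0 / 0 0 0 4 21 0 / 0 0 0 0 0 0
t=3: a0@(0,0) a1@(2,4) a2@(2,4) a3@(0,0) a4@(2,4) a5@(2,4) a6@(0,0) a7@(0,3) a8@(2,4) | pheromone: 14 0 0 4 0 0 / 0 0 0 0 0 0 / 0 0 0 3 30 0 / 0 0 0 0 0 0
t=4: a0@(0,0) a1@(2,4) a2@(2,4) a3@(0,0) a4@(2,4) a5@(2,4) a6@(0,0) a7@(0,3) a8@(2,4) | pheromone: 19 0 0 5 0 0 / 0 0 0 0 0 0 / 0 0 0 2 39 0 / 0 0 0 0 0 0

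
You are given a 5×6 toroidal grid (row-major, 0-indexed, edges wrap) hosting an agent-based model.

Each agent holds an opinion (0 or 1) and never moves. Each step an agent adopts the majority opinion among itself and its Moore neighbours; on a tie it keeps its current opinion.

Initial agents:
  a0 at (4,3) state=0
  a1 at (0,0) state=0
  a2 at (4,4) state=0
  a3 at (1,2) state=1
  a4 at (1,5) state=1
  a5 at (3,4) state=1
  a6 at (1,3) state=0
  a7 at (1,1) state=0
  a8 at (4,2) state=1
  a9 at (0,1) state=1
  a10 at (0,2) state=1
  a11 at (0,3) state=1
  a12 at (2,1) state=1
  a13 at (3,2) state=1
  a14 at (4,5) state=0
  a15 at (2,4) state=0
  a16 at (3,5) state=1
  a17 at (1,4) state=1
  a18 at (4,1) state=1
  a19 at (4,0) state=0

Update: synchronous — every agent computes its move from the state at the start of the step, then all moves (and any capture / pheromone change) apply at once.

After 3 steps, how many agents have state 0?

t=1: a0@(4,3):1 a1@(0,0):0 a2@(4,4):0 a3@(1,2):1 a4@(1,5):1 a5@(3,4):0 a6@(1,3):1 a7@(1,1):1 a8@(4,2):1 a9@(0,1):1 a10@(0,2):1 a11@(0,3):1 a12@(2,1):1 a13@(3,2):1 a14@(4,5):0 a15@(2,4):1 a16@(3,5):0 a17@(1,4):1 a18@(4,1):1 a19@(4,0):0
t=2: a0@(4,3):1 a1@(0,0):1 a2@(4,4):0 a3@(1,2):1 a4@(1,5):1 a5@(3,4):0 a6@(1,3):1 a7@(1,1):1 a8@(4,2):1 a9@(0,1):1 a10@(0,2):1 a11@(0,3):1 a12@(2,1):1 a13@(3,2):1 a14@(4,5):0 a15@(2,4):1 a16@(3,5):0 a17@(1,4):1 a18@(4,1):1 a19@(4,0):0
t=3: (unchanged — steady state)

5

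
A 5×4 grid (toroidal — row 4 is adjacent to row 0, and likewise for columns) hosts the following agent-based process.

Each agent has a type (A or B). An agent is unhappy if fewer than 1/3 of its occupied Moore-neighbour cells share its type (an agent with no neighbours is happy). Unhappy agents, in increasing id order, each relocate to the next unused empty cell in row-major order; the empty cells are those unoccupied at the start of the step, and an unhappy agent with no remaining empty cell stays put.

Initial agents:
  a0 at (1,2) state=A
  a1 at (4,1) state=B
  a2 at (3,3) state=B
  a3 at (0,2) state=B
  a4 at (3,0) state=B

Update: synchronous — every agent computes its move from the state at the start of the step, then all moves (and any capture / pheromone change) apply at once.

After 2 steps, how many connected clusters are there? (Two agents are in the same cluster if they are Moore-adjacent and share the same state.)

t=1: a0@(0,0):A a1@(4,1):B a2@(3,3):B a3@(0,2):B a4@(3,0):B
t=2: a0@(0,1):A a1@(4,1):B a2@(3,3):B a3@(0,2):B a4@(3,0):B

2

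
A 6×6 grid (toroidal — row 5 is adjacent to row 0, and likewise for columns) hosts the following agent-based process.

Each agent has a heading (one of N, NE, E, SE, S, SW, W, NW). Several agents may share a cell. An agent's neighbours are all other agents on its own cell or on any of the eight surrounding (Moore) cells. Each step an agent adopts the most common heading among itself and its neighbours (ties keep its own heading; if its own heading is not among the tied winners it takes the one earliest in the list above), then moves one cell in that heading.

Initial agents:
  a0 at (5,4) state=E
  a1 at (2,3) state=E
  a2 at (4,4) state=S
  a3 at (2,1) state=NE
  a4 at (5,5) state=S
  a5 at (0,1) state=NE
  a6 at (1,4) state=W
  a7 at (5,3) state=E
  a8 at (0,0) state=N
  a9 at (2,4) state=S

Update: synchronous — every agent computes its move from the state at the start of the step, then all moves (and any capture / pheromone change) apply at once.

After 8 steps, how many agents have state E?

t=1: a0@(5,5):E a1@(2,4):E a2@(5,4):S a3@(1,2):NE a4@(0,5):S a5@(5,2):NE a6@(1,3):W a7@(5,4):E a8@(5,0):N a9@(3,4):S
t=2: a0@(5,0):E a1@(2,5):E a2@(0,4):S a3@(0,3):NE a4@(1,5):S a5@(4,3):NE a6@(1,2):W a7@(5,5):E a8@(4,0):N a9@(4,4):S
t=3: a0@(5,1):E a1@(2,0):E a2@(1,4):S a3@(5,4):NE a4@(2,5):S a5@(3,4):NE a6@(1,1):W a7@(5,0):E a8@(4,1):E a9@(5,4):S
t=4: a0@(5,2):E a1@(2,1):E a2@(2,4):S a3@(4,5):NE a4@(3,5):S a5@(2,5):NE a6@(1,0):W a7@(5,1):E a8@(4,2):E a9@(0,4):S
t=5: a0@(5,3):E a1@(2,2):E a2@(3,4):S a3@(3,0):NE a4@(4,5):S a5@(3,5):S a6@(1,5):W a7@(5,2):E a8@(4,3):E a9@(1,4):S
t=6: a0@(5,4):E a1@(2,3):E a2@(4,4):S a3@(4,0):S a4@(5,5):S a5@(4,5):S a6@(1,4):W a7@(5,3):E a8@(4,4):E a9@(2,4):S
t=7: a0@(5,5):E a1@(2,4):E a2@(5,4):S a3@(5,0):S a4@(0,5):S a5@(5,5):S a6@(1,3):W a7@(5,4):E a8@(4,5):E a9@(3,4):S
t=8: a0@(0,5):S a1@(2,5):E a2@(0,4):S a3@(0,0):S a4@(1,5):S a5@(0,5):S a6@(1,2):W a7@(5,5):E a8@(5,5):S a9@(3,5):E

3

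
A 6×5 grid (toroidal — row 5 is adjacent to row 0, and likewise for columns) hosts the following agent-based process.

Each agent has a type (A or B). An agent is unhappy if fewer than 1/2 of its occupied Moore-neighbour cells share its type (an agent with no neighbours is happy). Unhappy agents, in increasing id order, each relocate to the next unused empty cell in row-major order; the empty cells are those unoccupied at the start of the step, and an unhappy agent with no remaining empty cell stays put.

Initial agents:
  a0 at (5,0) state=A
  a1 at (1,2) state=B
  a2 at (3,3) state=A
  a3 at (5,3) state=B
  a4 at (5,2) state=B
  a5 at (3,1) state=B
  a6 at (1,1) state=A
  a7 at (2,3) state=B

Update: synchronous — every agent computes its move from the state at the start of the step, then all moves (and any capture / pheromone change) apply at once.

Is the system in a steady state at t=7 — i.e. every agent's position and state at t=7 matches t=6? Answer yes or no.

yes

t=1: a0@(5,0):A a1@(1,2):B a2@(0,0):A a3@(5,3):B a4@(5,2):B a5@(3,1):B a6@(0,1):A a7@(2,3):B
t=2: (unchanged — steady state)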